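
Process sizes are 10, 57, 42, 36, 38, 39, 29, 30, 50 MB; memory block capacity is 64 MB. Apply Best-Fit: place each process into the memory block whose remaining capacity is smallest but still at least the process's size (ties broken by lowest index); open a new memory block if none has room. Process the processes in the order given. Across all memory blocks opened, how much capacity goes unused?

117

10 MB → memory block 1 (remaining 54 MB)
57 MB → memory block 2 (remaining 7 MB)
42 MB → memory block 1 (remaining 12 MB)
36 MB → memory block 3 (remaining 28 MB)
38 MB → memory block 4 (remaining 26 MB)
39 MB → memory block 5 (remaining 25 MB)
29 MB → memory block 6 (remaining 35 MB)
30 MB → memory block 6 (remaining 5 MB)
50 MB → memory block 7 (remaining 14 MB)
7 memory blocks × 64 MB = 448 MB; used 331 MB; unused 117 MB.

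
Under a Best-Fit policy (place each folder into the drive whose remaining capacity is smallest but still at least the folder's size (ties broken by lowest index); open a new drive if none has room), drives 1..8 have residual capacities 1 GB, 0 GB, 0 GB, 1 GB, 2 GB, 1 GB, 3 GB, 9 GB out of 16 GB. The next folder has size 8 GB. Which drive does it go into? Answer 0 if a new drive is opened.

8

Drives with room: drive 8 (9 GB).
Tightest fit is drive 8 with 9 GB free.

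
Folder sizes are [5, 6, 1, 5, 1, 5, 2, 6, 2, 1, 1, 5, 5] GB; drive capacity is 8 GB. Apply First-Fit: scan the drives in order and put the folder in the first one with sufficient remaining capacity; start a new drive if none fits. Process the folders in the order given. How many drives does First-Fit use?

7

Put 5 GB in drive 1; 3 GB remain.
Put 6 GB in drive 2; 2 GB remain.
Put 1 GB in drive 1; 2 GB remain.
Put 5 GB in drive 3; 3 GB remain.
Put 1 GB in drive 1; 1 GB remain.
Put 5 GB in drive 4; 3 GB remain.
Put 2 GB in drive 2; 0 GB remain.
Put 6 GB in drive 5; 2 GB remain.
Put 2 GB in drive 3; 1 GB remain.
Put 1 GB in drive 1; 0 GB remain.
Put 1 GB in drive 3; 0 GB remain.
Put 5 GB in drive 6; 3 GB remain.
Put 5 GB in drive 7; 3 GB remain.
Final drives: [5,1,1,1] [6,2] [5,2,1] [5] [6] [5] [5].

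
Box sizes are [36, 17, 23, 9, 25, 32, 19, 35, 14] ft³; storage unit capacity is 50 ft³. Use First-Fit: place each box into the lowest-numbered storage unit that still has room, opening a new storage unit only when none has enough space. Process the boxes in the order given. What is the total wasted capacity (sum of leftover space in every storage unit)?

40

storage unit 1: place 36 ft³, 14 ft³ left
storage unit 2: place 17 ft³, 33 ft³ left
storage unit 2: place 23 ft³, 10 ft³ left
storage unit 1: place 9 ft³, 5 ft³ left
storage unit 3: place 25 ft³, 25 ft³ left
storage unit 4: place 32 ft³, 18 ft³ left
storage unit 3: place 19 ft³, 6 ft³ left
storage unit 5: place 35 ft³, 15 ft³ left
storage unit 4: place 14 ft³, 4 ft³ left
5 storage units × 50 ft³ = 250 ft³; used 210 ft³; unused 40 ft³.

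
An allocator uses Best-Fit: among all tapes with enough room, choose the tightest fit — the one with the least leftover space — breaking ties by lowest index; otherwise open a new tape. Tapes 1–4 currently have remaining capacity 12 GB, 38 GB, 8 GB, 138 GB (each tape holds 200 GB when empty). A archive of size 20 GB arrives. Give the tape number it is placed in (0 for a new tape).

Tapes with room: tape 2 (38 GB), tape 4 (138 GB).
Tightest fit is tape 2 with 38 GB free.

2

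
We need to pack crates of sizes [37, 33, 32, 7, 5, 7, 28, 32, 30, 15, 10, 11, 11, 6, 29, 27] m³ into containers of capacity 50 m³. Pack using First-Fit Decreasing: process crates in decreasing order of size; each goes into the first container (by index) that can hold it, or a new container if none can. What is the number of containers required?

8 containers

Sorted descending: 37, 33, 32, 32, 30, 29, 28, 27, 15, 11, 11, 10, 7, 7, 6, 5.
Put 37 m³ in container 1; 13 m³ remain.
Put 33 m³ in container 2; 17 m³ remain.
Put 32 m³ in container 3; 18 m³ remain.
Put 32 m³ in container 4; 18 m³ remain.
Put 30 m³ in container 5; 20 m³ remain.
Put 29 m³ in container 6; 21 m³ remain.
Put 28 m³ in container 7; 22 m³ remain.
Put 27 m³ in container 8; 23 m³ remain.
Put 15 m³ in container 2; 2 m³ remain.
Put 11 m³ in container 1; 2 m³ remain.
Put 11 m³ in container 3; 7 m³ remain.
Put 10 m³ in container 4; 8 m³ remain.
Put 7 m³ in container 3; 0 m³ remain.
Put 7 m³ in container 4; 1 m³ remain.
Put 6 m³ in container 5; 14 m³ remain.
Put 5 m³ in container 5; 9 m³ remain.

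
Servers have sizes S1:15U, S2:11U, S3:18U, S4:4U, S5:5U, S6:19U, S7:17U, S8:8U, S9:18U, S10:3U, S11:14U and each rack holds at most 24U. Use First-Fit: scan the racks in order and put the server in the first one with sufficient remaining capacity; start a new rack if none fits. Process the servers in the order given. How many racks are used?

7

S1 (15U) → rack 1 (remaining 9U)
S2 (11U) → rack 2 (remaining 13U)
S3 (18U) → rack 3 (remaining 6U)
S4 (4U) → rack 1 (remaining 5U)
S5 (5U) → rack 1 (remaining 0U)
S6 (19U) → rack 4 (remaining 5U)
S7 (17U) → rack 5 (remaining 7U)
S8 (8U) → rack 2 (remaining 5U)
S9 (18U) → rack 6 (remaining 6U)
S10 (3U) → rack 2 (remaining 2U)
S11 (14U) → rack 7 (remaining 10U)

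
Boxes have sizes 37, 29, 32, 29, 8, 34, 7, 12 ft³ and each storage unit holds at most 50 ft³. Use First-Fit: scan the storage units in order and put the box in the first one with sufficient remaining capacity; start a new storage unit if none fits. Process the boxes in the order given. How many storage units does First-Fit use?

37 ft³ → storage unit 1 (remaining 13 ft³)
29 ft³ → storage unit 2 (remaining 21 ft³)
32 ft³ → storage unit 3 (remaining 18 ft³)
29 ft³ → storage unit 4 (remaining 21 ft³)
8 ft³ → storage unit 1 (remaining 5 ft³)
34 ft³ → storage unit 5 (remaining 16 ft³)
7 ft³ → storage unit 2 (remaining 14 ft³)
12 ft³ → storage unit 2 (remaining 2 ft³)
Final storage units: [37,8] [29,7,12] [32] [29] [34].

5 storage units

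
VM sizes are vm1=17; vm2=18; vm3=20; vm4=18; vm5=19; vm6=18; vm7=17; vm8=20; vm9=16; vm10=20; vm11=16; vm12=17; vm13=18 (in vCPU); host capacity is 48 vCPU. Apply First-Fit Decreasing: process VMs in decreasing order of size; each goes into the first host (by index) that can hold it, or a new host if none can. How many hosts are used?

Sorted descending: 20, 20, 20, 19, 18, 18, 18, 18, 17, 17, 17, 16, 16.
host 1: place 20 vCPU, 28 vCPU left
host 1: place 20 vCPU, 8 vCPU left
host 2: place 20 vCPU, 28 vCPU left
host 2: place 19 vCPU, 9 vCPU left
host 3: place 18 vCPU, 30 vCPU left
host 3: place 18 vCPU, 12 vCPU left
host 4: place 18 vCPU, 30 vCPU left
host 4: place 18 vCPU, 12 vCPU left
host 5: place 17 vCPU, 31 vCPU left
host 5: place 17 vCPU, 14 vCPU left
host 6: place 17 vCPU, 31 vCPU left
host 6: place 16 vCPU, 15 vCPU left
host 7: place 16 vCPU, 32 vCPU left
Final hosts: [20,20] [20,19] [18,18] [18,18] [17,17] [17,16] [16].

7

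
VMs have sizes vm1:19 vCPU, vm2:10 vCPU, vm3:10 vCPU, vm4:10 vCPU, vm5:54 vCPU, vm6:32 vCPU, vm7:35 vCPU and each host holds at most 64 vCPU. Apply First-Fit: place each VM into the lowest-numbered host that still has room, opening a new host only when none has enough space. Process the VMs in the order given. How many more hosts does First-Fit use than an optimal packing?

1

First-Fit: [19,10,10,10] [54] [32] [35] → 4 hosts.
Total size 170 vCPU; any packing needs at least ⌈170/64⌉ = 3 hosts.
An optimal packing achieves that bound: [54,10] [35,19,10] [32,10] → 3 hosts.
Excess: 4 − 3 = 1.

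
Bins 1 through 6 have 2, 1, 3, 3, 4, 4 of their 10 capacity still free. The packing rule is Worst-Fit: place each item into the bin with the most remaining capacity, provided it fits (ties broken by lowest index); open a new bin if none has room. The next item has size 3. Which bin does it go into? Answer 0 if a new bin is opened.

5

Bins with room: bin 3 (3), bin 4 (3), bin 5 (4), bin 6 (4).
Most room is bin 5 with 4 free.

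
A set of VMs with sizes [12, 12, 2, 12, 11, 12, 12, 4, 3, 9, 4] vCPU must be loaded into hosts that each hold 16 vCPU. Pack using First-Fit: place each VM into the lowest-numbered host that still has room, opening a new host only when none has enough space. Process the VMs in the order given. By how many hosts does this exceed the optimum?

First-Fit: [12,2] [12,4] [12,3] [11,4] [12] [12] [9] → 7 hosts.
7 VMs exceed 8 vCPU (half the capacity), and no two of those can share a host, so at least 7 hosts are needed.
So 7 is already optimal.

0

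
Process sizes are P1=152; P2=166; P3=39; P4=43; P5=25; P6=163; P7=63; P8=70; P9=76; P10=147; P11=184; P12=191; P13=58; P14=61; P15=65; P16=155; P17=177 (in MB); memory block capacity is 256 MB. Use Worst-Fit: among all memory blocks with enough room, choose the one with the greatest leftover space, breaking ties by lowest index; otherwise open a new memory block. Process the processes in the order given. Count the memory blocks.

Put P1 (152 MB) in memory block 1; 104 MB remain.
Put P2 (166 MB) in memory block 2; 90 MB remain.
Put P3 (39 MB) in memory block 1; 65 MB remain.
Put P4 (43 MB) in memory block 2; 47 MB remain.
Put P5 (25 MB) in memory block 1; 40 MB remain.
Put P6 (163 MB) in memory block 3; 93 MB remain.
Put P7 (63 MB) in memory block 3; 30 MB remain.
Put P8 (70 MB) in memory block 4; 186 MB remain.
Put P9 (76 MB) in memory block 4; 110 MB remain.
Put P10 (147 MB) in memory block 5; 109 MB remain.
Put P11 (184 MB) in memory block 6; 72 MB remain.
Put P12 (191 MB) in memory block 7; 65 MB remain.
Put P13 (58 MB) in memory block 4; 52 MB remain.
Put P14 (61 MB) in memory block 5; 48 MB remain.
Put P15 (65 MB) in memory block 6; 7 MB remain.
Put P16 (155 MB) in memory block 8; 101 MB remain.
Put P17 (177 MB) in memory block 9; 79 MB remain.

9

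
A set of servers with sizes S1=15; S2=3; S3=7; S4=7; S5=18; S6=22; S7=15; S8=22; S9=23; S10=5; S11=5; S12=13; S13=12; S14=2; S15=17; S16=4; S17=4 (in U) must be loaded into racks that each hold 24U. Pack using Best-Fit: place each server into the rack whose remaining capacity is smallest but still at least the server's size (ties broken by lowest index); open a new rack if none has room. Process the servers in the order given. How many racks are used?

10 racks

Put S1 (15U) in rack 1; 9U remain.
Put S2 (3U) in rack 1; 6U remain.
Put S3 (7U) in rack 2; 17U remain.
Put S4 (7U) in rack 2; 10U remain.
Put S5 (18U) in rack 3; 6U remain.
Put S6 (22U) in rack 4; 2U remain.
Put S7 (15U) in rack 5; 9U remain.
Put S8 (22U) in rack 6; 2U remain.
Put S9 (23U) in rack 7; 1U remain.
Put S10 (5U) in rack 1; 1U remain.
Put S11 (5U) in rack 3; 1U remain.
Put S12 (13U) in rack 8; 11U remain.
Put S13 (12U) in rack 9; 12U remain.
Put S14 (2U) in rack 4; 0U remain.
Put S15 (17U) in rack 10; 7U remain.
Put S16 (4U) in rack 10; 3U remain.
Put S17 (4U) in rack 5; 5U remain.
Final racks: [15,3,5] [7,7] [18,5] [22,2] [15,4] [22] [23] [13] [12] [17,4].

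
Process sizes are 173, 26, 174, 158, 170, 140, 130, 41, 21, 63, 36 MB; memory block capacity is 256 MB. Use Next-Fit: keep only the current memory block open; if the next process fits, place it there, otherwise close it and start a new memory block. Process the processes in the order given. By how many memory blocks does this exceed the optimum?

Next-Fit: [173,26] [174] [158] [170] [140] [130,41,21,63] [36] → 7 memory blocks.
6 processes exceed 128 MB (half the capacity), and no two of those can share a memory block, so at least 6 memory blocks are needed.
An optimal packing achieves that bound: [174,63] [173,41,36] [170,26,21] [158] [140] [130] → 6 memory blocks.
Excess: 7 − 6 = 1.

1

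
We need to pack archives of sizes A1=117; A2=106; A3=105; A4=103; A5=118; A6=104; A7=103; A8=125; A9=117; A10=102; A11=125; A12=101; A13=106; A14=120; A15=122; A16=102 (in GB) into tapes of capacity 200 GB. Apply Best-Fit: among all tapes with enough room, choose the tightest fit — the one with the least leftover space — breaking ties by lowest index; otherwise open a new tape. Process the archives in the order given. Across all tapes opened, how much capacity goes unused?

1424

A1 (117 GB) → tape 1 (remaining 83 GB)
A2 (106 GB) → tape 2 (remaining 94 GB)
A3 (105 GB) → tape 3 (remaining 95 GB)
A4 (103 GB) → tape 4 (remaining 97 GB)
A5 (118 GB) → tape 5 (remaining 82 GB)
A6 (104 GB) → tape 6 (remaining 96 GB)
A7 (103 GB) → tape 7 (remaining 97 GB)
A8 (125 GB) → tape 8 (remaining 75 GB)
A9 (117 GB) → tape 9 (remaining 83 GB)
A10 (102 GB) → tape 10 (remaining 98 GB)
A11 (125 GB) → tape 11 (remaining 75 GB)
A12 (101 GB) → tape 12 (remaining 99 GB)
A13 (106 GB) → tape 13 (remaining 94 GB)
A14 (120 GB) → tape 14 (remaining 80 GB)
A15 (122 GB) → tape 15 (remaining 78 GB)
A16 (102 GB) → tape 16 (remaining 98 GB)
16 tapes × 200 GB = 3200 GB; used 1776 GB; unused 1424 GB.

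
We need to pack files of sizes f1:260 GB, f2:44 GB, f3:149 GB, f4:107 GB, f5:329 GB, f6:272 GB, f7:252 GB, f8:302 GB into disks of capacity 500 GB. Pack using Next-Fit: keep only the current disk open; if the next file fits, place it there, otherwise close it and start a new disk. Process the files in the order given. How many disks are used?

5 disks

disk 1: place f1 (260 GB), 240 GB left
disk 1: place f2 (44 GB), 196 GB left
disk 1: place f3 (149 GB), 47 GB left
disk 2: place f4 (107 GB), 393 GB left
disk 2: place f5 (329 GB), 64 GB left
disk 3: place f6 (272 GB), 228 GB left
disk 4: place f7 (252 GB), 248 GB left
disk 5: place f8 (302 GB), 198 GB left
Final disks: [260,44,149] [107,329] [272] [252] [302].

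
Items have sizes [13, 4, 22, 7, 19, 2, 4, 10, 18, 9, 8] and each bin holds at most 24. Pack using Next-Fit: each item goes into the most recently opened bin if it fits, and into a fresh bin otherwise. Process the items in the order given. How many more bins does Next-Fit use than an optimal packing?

Next-Fit: [13,4] [22] [7] [19,2] [4,10] [18] [9,8] → 7 bins.
Total size 116; any packing needs at least ⌈116/24⌉ = 5 bins.
An optimal packing achieves that bound: [22,2] [19,4] [18,4] [13,10] [9,8,7] → 5 bins.
Excess: 7 − 5 = 2.

2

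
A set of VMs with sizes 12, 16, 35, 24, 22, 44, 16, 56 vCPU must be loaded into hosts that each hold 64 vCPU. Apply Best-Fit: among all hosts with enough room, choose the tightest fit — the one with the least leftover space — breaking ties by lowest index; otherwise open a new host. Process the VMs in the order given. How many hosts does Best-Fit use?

4 hosts

Put 12 vCPU in host 1; 52 vCPU remain.
Put 16 vCPU in host 1; 36 vCPU remain.
Put 35 vCPU in host 1; 1 vCPU remain.
Put 24 vCPU in host 2; 40 vCPU remain.
Put 22 vCPU in host 2; 18 vCPU remain.
Put 44 vCPU in host 3; 20 vCPU remain.
Put 16 vCPU in host 2; 2 vCPU remain.
Put 56 vCPU in host 4; 8 vCPU remain.
Final hosts: [12,16,35] [24,22,16] [44] [56].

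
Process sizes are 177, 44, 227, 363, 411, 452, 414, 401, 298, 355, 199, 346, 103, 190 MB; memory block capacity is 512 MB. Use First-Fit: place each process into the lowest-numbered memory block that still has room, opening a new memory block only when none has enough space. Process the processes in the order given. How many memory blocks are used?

memory block 1: place 177 MB, 335 MB left
memory block 1: place 44 MB, 291 MB left
memory block 1: place 227 MB, 64 MB left
memory block 2: place 363 MB, 149 MB left
memory block 3: place 411 MB, 101 MB left
memory block 4: place 452 MB, 60 MB left
memory block 5: place 414 MB, 98 MB left
memory block 6: place 401 MB, 111 MB left
memory block 7: place 298 MB, 214 MB left
memory block 8: place 355 MB, 157 MB left
memory block 7: place 199 MB, 15 MB left
memory block 9: place 346 MB, 166 MB left
memory block 2: place 103 MB, 46 MB left
memory block 10: place 190 MB, 322 MB left
Final memory blocks: [177,44,227] [363,103] [411] [452] [414] [401] [298,199] [355] [346] [190].

10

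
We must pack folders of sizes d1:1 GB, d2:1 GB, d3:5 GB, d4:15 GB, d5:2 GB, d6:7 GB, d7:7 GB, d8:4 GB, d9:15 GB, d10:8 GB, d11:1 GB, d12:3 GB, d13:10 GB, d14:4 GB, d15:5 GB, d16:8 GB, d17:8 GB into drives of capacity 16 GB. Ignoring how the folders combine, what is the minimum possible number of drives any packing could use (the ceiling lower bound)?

Total size = 1 + 1 + 5 + 15 + 2 + 7 + 7 + 4 + 15 + 8 + 1 + 3 + 10 + 4 + 5 + 8 + 8 = 104 GB.
⌈104 / 16⌉ = 7.

7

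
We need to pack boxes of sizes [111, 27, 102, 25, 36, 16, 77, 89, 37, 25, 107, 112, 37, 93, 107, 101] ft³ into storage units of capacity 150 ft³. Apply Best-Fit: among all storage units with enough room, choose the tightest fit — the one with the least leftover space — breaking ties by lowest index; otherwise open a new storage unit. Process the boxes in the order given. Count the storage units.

storage unit 1: place 111 ft³, 39 ft³ left
storage unit 1: place 27 ft³, 12 ft³ left
storage unit 2: place 102 ft³, 48 ft³ left
storage unit 2: place 25 ft³, 23 ft³ left
storage unit 3: place 36 ft³, 114 ft³ left
storage unit 2: place 16 ft³, 7 ft³ left
storage unit 3: place 77 ft³, 37 ft³ left
storage unit 4: place 89 ft³, 61 ft³ left
storage unit 3: place 37 ft³, 0 ft³ left
storage unit 4: place 25 ft³, 36 ft³ left
storage unit 5: place 107 ft³, 43 ft³ left
storage unit 6: place 112 ft³, 38 ft³ left
storage unit 6: place 37 ft³, 1 ft³ left
storage unit 7: place 93 ft³, 57 ft³ left
storage unit 8: place 107 ft³, 43 ft³ left
storage unit 9: place 101 ft³, 49 ft³ left
Final storage units: [111,27] [102,25,16] [36,77,37] [89,25] [107] [112,37] [93] [107] [101].

9 storage units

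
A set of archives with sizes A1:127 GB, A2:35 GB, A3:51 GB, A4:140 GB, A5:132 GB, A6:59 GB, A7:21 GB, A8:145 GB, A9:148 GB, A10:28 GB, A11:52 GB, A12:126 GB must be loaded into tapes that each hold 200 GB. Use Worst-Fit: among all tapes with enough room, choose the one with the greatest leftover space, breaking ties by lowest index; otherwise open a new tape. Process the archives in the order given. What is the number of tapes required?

6

tape 1: place A1 (127 GB), 73 GB left
tape 1: place A2 (35 GB), 38 GB left
tape 2: place A3 (51 GB), 149 GB left
tape 2: place A4 (140 GB), 9 GB left
tape 3: place A5 (132 GB), 68 GB left
tape 3: place A6 (59 GB), 9 GB left
tape 1: place A7 (21 GB), 17 GB left
tape 4: place A8 (145 GB), 55 GB left
tape 5: place A9 (148 GB), 52 GB left
tape 4: place A10 (28 GB), 27 GB left
tape 5: place A11 (52 GB), 0 GB left
tape 6: place A12 (126 GB), 74 GB left
Final tapes: [127,35,21] [51,140] [132,59] [145,28] [148,52] [126].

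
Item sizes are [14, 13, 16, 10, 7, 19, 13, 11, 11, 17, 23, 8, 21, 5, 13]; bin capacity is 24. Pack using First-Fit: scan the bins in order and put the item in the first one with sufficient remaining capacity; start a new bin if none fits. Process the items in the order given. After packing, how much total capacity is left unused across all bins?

15

14 → bin 1 (remaining 10)
13 → bin 2 (remaining 11)
16 → bin 3 (remaining 8)
10 → bin 1 (remaining 0)
7 → bin 2 (remaining 4)
19 → bin 4 (remaining 5)
13 → bin 5 (remaining 11)
11 → bin 5 (remaining 0)
11 → bin 6 (remaining 13)
17 → bin 7 (remaining 7)
23 → bin 8 (remaining 1)
8 → bin 3 (remaining 0)
21 → bin 9 (remaining 3)
5 → bin 4 (remaining 0)
13 → bin 6 (remaining 0)
9 bins × 24 = 216; used 201; unused 15.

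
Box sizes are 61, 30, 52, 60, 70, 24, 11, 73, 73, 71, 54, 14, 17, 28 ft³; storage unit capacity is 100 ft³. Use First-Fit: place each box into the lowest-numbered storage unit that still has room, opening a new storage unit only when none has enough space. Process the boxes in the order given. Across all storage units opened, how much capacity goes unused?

162

61 ft³ → storage unit 1 (remaining 39 ft³)
30 ft³ → storage unit 1 (remaining 9 ft³)
52 ft³ → storage unit 2 (remaining 48 ft³)
60 ft³ → storage unit 3 (remaining 40 ft³)
70 ft³ → storage unit 4 (remaining 30 ft³)
24 ft³ → storage unit 2 (remaining 24 ft³)
11 ft³ → storage unit 2 (remaining 13 ft³)
73 ft³ → storage unit 5 (remaining 27 ft³)
73 ft³ → storage unit 6 (remaining 27 ft³)
71 ft³ → storage unit 7 (remaining 29 ft³)
54 ft³ → storage unit 8 (remaining 46 ft³)
14 ft³ → storage unit 3 (remaining 26 ft³)
17 ft³ → storage unit 3 (remaining 9 ft³)
28 ft³ → storage unit 4 (remaining 2 ft³)
8 storage units × 100 ft³ = 800 ft³; used 638 ft³; unused 162 ft³.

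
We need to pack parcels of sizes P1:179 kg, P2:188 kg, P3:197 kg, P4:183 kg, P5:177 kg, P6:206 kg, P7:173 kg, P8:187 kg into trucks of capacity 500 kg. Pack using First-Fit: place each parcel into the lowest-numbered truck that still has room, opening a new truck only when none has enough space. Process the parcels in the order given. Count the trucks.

4

truck 1: place P1 (179 kg), 321 kg left
truck 1: place P2 (188 kg), 133 kg left
truck 2: place P3 (197 kg), 303 kg left
truck 2: place P4 (183 kg), 120 kg left
truck 3: place P5 (177 kg), 323 kg left
truck 3: place P6 (206 kg), 117 kg left
truck 4: place P7 (173 kg), 327 kg left
truck 4: place P8 (187 kg), 140 kg left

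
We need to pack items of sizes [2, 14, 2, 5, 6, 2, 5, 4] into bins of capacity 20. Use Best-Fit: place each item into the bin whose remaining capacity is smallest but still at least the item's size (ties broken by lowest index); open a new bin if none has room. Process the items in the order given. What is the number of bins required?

2 bins

2 → bin 1 (remaining 18)
14 → bin 1 (remaining 4)
2 → bin 1 (remaining 2)
5 → bin 2 (remaining 15)
6 → bin 2 (remaining 9)
2 → bin 1 (remaining 0)
5 → bin 2 (remaining 4)
4 → bin 2 (remaining 0)
Final bins: [2,14,2,2] [5,6,5,4].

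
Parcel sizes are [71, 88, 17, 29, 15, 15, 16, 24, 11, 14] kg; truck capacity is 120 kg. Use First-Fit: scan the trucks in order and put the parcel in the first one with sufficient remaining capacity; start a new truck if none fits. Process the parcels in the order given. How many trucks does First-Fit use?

71 kg → truck 1 (remaining 49 kg)
88 kg → truck 2 (remaining 32 kg)
17 kg → truck 1 (remaining 32 kg)
29 kg → truck 1 (remaining 3 kg)
15 kg → truck 2 (remaining 17 kg)
15 kg → truck 2 (remaining 2 kg)
16 kg → truck 3 (remaining 104 kg)
24 kg → truck 3 (remaining 80 kg)
11 kg → truck 3 (remaining 69 kg)
14 kg → truck 3 (remaining 55 kg)

3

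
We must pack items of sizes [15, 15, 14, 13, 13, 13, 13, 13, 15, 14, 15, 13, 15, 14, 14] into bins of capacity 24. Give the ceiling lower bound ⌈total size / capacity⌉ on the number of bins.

Total size = 15 + 15 + 14 + 13 + 13 + 13 + 13 + 13 + 15 + 14 + 15 + 13 + 15 + 14 + 14 = 209.
⌈209 / 24⌉ = 9.

9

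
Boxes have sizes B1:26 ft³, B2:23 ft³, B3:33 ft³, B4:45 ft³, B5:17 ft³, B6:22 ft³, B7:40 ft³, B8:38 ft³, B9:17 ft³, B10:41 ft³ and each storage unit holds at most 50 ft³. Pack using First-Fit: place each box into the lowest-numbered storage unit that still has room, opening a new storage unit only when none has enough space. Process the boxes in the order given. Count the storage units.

B1 (26 ft³) → storage unit 1 (remaining 24 ft³)
B2 (23 ft³) → storage unit 1 (remaining 1 ft³)
B3 (33 ft³) → storage unit 2 (remaining 17 ft³)
B4 (45 ft³) → storage unit 3 (remaining 5 ft³)
B5 (17 ft³) → storage unit 2 (remaining 0 ft³)
B6 (22 ft³) → storage unit 4 (remaining 28 ft³)
B7 (40 ft³) → storage unit 5 (remaining 10 ft³)
B8 (38 ft³) → storage unit 6 (remaining 12 ft³)
B9 (17 ft³) → storage unit 4 (remaining 11 ft³)
B10 (41 ft³) → storage unit 7 (remaining 9 ft³)
Final storage units: [26,23] [33,17] [45] [22,17] [40] [38] [41].

7 storage units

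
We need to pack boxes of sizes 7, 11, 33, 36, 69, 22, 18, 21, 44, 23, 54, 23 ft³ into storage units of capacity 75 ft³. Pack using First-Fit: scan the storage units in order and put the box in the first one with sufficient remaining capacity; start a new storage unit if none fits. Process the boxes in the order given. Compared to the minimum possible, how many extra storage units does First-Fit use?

First-Fit: [7,11,33,22] [36,18,21] [69] [44,23] [54] [23] → 6 storage units.
Total size 361 ft³; any packing needs at least ⌈361/75⌉ = 5 storage units.
An optimal packing achieves that bound: [69] [54,21] [44,23,7] [36,33] [23,22,18,11] → 5 storage units.
Excess: 6 − 5 = 1.

1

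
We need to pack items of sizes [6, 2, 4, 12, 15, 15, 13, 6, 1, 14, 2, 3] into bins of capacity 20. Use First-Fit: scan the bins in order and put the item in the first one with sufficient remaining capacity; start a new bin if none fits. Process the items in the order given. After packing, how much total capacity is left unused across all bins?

27

Put 6 in bin 1; 14 remain.
Put 2 in bin 1; 12 remain.
Put 4 in bin 1; 8 remain.
Put 12 in bin 2; 8 remain.
Put 15 in bin 3; 5 remain.
Put 15 in bin 4; 5 remain.
Put 13 in bin 5; 7 remain.
Put 6 in bin 1; 2 remain.
Put 1 in bin 1; 1 remain.
Put 14 in bin 6; 6 remain.
Put 2 in bin 2; 6 remain.
Put 3 in bin 2; 3 remain.
6 bins × 20 = 120; used 93; unused 27.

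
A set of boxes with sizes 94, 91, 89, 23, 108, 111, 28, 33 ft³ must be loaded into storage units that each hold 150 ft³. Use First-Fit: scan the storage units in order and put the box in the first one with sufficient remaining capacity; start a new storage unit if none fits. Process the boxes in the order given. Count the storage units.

Put 94 ft³ in storage unit 1; 56 ft³ remain.
Put 91 ft³ in storage unit 2; 59 ft³ remain.
Put 89 ft³ in storage unit 3; 61 ft³ remain.
Put 23 ft³ in storage unit 1; 33 ft³ remain.
Put 108 ft³ in storage unit 4; 42 ft³ remain.
Put 111 ft³ in storage unit 5; 39 ft³ remain.
Put 28 ft³ in storage unit 1; 5 ft³ remain.
Put 33 ft³ in storage unit 2; 26 ft³ remain.
Final storage units: [94,23,28] [91,33] [89] [108] [111].

5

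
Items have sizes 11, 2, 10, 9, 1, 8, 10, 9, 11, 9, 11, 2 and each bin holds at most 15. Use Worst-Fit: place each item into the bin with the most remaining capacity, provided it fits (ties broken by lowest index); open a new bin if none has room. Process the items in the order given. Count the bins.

9

11 → bin 1 (remaining 4)
2 → bin 1 (remaining 2)
10 → bin 2 (remaining 5)
9 → bin 3 (remaining 6)
1 → bin 3 (remaining 5)
8 → bin 4 (remaining 7)
10 → bin 5 (remaining 5)
9 → bin 6 (remaining 6)
11 → bin 7 (remaining 4)
9 → bin 8 (remaining 6)
11 → bin 9 (remaining 4)
2 → bin 4 (remaining 5)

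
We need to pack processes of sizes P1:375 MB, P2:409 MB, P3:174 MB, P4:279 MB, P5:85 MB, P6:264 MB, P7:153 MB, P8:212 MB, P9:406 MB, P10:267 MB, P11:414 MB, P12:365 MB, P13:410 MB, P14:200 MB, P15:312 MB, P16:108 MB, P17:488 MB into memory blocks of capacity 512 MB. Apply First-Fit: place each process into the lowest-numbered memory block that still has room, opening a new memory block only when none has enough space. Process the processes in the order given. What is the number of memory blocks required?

11

Put P1 (375 MB) in memory block 1; 137 MB remain.
Put P2 (409 MB) in memory block 2; 103 MB remain.
Put P3 (174 MB) in memory block 3; 338 MB remain.
Put P4 (279 MB) in memory block 3; 59 MB remain.
Put P5 (85 MB) in memory block 1; 52 MB remain.
Put P6 (264 MB) in memory block 4; 248 MB remain.
Put P7 (153 MB) in memory block 4; 95 MB remain.
Put P8 (212 MB) in memory block 5; 300 MB remain.
Put P9 (406 MB) in memory block 6; 106 MB remain.
Put P10 (267 MB) in memory block 5; 33 MB remain.
Put P11 (414 MB) in memory block 7; 98 MB remain.
Put P12 (365 MB) in memory block 8; 147 MB remain.
Put P13 (410 MB) in memory block 9; 102 MB remain.
Put P14 (200 MB) in memory block 10; 312 MB remain.
Put P15 (312 MB) in memory block 10; 0 MB remain.
Put P16 (108 MB) in memory block 8; 39 MB remain.
Put P17 (488 MB) in memory block 11; 24 MB remain.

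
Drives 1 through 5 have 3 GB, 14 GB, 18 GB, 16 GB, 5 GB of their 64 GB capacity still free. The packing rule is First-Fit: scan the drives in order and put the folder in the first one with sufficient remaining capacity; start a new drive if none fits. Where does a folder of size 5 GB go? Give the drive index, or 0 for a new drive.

Drives with room: drive 2 (14 GB), drive 3 (18 GB), drive 4 (16 GB), drive 5 (5 GB).
The first with room is drive 2.

2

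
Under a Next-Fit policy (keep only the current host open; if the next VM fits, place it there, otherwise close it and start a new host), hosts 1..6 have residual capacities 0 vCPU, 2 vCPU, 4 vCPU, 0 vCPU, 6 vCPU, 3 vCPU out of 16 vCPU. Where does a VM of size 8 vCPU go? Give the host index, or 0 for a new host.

0

Next-Fit only looks at host 6, which has 3 vCPU free.
8 vCPU does not fit, so a new host is opened.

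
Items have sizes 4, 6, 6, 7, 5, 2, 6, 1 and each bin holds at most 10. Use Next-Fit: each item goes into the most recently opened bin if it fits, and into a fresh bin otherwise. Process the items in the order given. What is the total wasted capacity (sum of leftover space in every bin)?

13

4 → bin 1 (remaining 6)
6 → bin 1 (remaining 0)
6 → bin 2 (remaining 4)
7 → bin 3 (remaining 3)
5 → bin 4 (remaining 5)
2 → bin 4 (remaining 3)
6 → bin 5 (remaining 4)
1 → bin 5 (remaining 3)
5 bins × 10 = 50; used 37; unused 13.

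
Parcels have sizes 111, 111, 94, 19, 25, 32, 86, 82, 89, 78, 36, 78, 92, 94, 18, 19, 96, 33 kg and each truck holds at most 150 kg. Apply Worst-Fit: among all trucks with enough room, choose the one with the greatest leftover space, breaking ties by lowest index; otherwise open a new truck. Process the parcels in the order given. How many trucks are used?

truck 1: place 111 kg, 39 kg left
truck 2: place 111 kg, 39 kg left
truck 3: place 94 kg, 56 kg left
truck 3: place 19 kg, 37 kg left
truck 1: place 25 kg, 14 kg left
truck 2: place 32 kg, 7 kg left
truck 4: place 86 kg, 64 kg left
truck 5: place 82 kg, 68 kg left
truck 6: place 89 kg, 61 kg left
truck 7: place 78 kg, 72 kg left
truck 7: place 36 kg, 36 kg left
truck 8: place 78 kg, 72 kg left
truck 9: place 92 kg, 58 kg left
truck 10: place 94 kg, 56 kg left
truck 8: place 18 kg, 54 kg left
truck 5: place 19 kg, 49 kg left
truck 11: place 96 kg, 54 kg left
truck 4: place 33 kg, 31 kg left

11 trucks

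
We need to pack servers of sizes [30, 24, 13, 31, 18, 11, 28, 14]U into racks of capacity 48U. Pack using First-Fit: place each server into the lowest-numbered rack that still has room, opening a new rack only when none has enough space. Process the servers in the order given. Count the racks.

4

Put 30U in rack 1; 18U remain.
Put 24U in rack 2; 24U remain.
Put 13U in rack 1; 5U remain.
Put 31U in rack 3; 17U remain.
Put 18U in rack 2; 6U remain.
Put 11U in rack 3; 6U remain.
Put 28U in rack 4; 20U remain.
Put 14U in rack 4; 6U remain.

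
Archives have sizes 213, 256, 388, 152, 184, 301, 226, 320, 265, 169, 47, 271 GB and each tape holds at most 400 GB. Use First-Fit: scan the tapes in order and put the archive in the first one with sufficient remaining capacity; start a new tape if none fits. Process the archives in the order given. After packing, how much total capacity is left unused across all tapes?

808

tape 1: place 213 GB, 187 GB left
tape 2: place 256 GB, 144 GB left
tape 3: place 388 GB, 12 GB left
tape 1: place 152 GB, 35 GB left
tape 4: place 184 GB, 216 GB left
tape 5: place 301 GB, 99 GB left
tape 6: place 226 GB, 174 GB left
tape 7: place 320 GB, 80 GB left
tape 8: place 265 GB, 135 GB left
tape 4: place 169 GB, 47 GB left
tape 2: place 47 GB, 97 GB left
tape 9: place 271 GB, 129 GB left
9 tapes × 400 GB = 3600 GB; used 2792 GB; unused 808 GB.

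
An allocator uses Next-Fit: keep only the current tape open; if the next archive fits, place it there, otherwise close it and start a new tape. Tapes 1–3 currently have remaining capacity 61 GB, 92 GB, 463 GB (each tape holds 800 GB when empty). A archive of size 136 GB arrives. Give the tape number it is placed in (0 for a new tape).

Next-Fit only looks at tape 3, which has 463 GB free.
136 GB fits there.

3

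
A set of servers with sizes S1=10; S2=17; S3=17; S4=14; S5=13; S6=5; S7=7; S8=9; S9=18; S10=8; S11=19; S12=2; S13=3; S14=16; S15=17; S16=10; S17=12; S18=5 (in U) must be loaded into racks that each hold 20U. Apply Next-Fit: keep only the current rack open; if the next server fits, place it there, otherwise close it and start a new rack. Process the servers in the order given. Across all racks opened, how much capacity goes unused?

Put S1 (10U) in rack 1; 10U remain.
Put S2 (17U) in rack 2; 3U remain.
Put S3 (17U) in rack 3; 3U remain.
Put S4 (14U) in rack 4; 6U remain.
Put S5 (13U) in rack 5; 7U remain.
Put S6 (5U) in rack 5; 2U remain.
Put S7 (7U) in rack 6; 13U remain.
Put S8 (9U) in rack 6; 4U remain.
Put S9 (18U) in rack 7; 2U remain.
Put S10 (8U) in rack 8; 12U remain.
Put S11 (19U) in rack 9; 1U remain.
Put S12 (2U) in rack 10; 18U remain.
Put S13 (3U) in rack 10; 15U remain.
Put S14 (16U) in rack 11; 4U remain.
Put S15 (17U) in rack 12; 3U remain.
Put S16 (10U) in rack 13; 10U remain.
Put S17 (12U) in rack 14; 8U remain.
Put S18 (5U) in rack 14; 3U remain.
14 racks × 20U = 280U; used 202U; unused 78U.

78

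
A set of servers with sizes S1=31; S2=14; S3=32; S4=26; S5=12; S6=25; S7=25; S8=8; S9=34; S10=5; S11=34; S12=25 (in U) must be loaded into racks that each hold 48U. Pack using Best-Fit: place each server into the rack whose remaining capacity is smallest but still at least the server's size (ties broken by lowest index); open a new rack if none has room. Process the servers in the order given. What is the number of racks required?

rack 1: place S1 (31U), 17U left
rack 1: place S2 (14U), 3U left
rack 2: place S3 (32U), 16U left
rack 3: place S4 (26U), 22U left
rack 2: place S5 (12U), 4U left
rack 4: place S6 (25U), 23U left
rack 5: place S7 (25U), 23U left
rack 3: place S8 (8U), 14U left
rack 6: place S9 (34U), 14U left
rack 3: place S10 (5U), 9U left
rack 7: place S11 (34U), 14U left
rack 8: place S12 (25U), 23U left
Final racks: [31,14] [32,12] [26,8,5] [25] [25] [34] [34] [25].

8 racks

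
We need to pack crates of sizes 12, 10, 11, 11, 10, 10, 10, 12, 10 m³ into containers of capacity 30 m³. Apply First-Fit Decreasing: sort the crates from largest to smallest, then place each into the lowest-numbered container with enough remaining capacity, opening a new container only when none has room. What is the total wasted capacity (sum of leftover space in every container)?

24

Sorted descending: 12, 12, 11, 11, 10, 10, 10, 10, 10.
12 m³ → container 1 (remaining 18 m³)
12 m³ → container 1 (remaining 6 m³)
11 m³ → container 2 (remaining 19 m³)
11 m³ → container 2 (remaining 8 m³)
10 m³ → container 3 (remaining 20 m³)
10 m³ → container 3 (remaining 10 m³)
10 m³ → container 3 (remaining 0 m³)
10 m³ → container 4 (remaining 20 m³)
10 m³ → container 4 (remaining 10 m³)
4 containers × 30 m³ = 120 m³; used 96 m³; unused 24 m³.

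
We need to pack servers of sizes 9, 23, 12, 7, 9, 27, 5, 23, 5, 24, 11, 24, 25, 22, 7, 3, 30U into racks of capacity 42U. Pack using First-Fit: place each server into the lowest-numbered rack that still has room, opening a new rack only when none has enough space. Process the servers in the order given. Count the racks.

9

9U → rack 1 (remaining 33U)
23U → rack 1 (remaining 10U)
12U → rack 2 (remaining 30U)
7U → rack 1 (remaining 3U)
9U → rack 2 (remaining 21U)
27U → rack 3 (remaining 15U)
5U → rack 2 (remaining 16U)
23U → rack 4 (remaining 19U)
5U → rack 2 (remaining 11U)
24U → rack 5 (remaining 18U)
11U → rack 2 (remaining 0U)
24U → rack 6 (remaining 18U)
25U → rack 7 (remaining 17U)
22U → rack 8 (remaining 20U)
7U → rack 3 (remaining 8U)
3U → rack 1 (remaining 0U)
30U → rack 9 (remaining 12U)
Final racks: [9,23,7,3] [12,9,5,5,11] [27,7] [23] [24] [24] [25] [22] [30].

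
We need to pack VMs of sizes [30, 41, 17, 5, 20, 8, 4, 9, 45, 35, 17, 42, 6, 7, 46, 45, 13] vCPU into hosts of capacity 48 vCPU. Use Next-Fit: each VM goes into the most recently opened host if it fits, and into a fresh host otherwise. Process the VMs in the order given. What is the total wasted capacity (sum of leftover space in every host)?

Put 30 vCPU in host 1; 18 vCPU remain.
Put 41 vCPU in host 2; 7 vCPU remain.
Put 17 vCPU in host 3; 31 vCPU remain.
Put 5 vCPU in host 3; 26 vCPU remain.
Put 20 vCPU in host 3; 6 vCPU remain.
Put 8 vCPU in host 4; 40 vCPU remain.
Put 4 vCPU in host 4; 36 vCPU remain.
Put 9 vCPU in host 4; 27 vCPU remain.
Put 45 vCPU in host 5; 3 vCPU remain.
Put 35 vCPU in host 6; 13 vCPU remain.
Put 17 vCPU in host 7; 31 vCPU remain.
Put 42 vCPU in host 8; 6 vCPU remain.
Put 6 vCPU in host 8; 0 vCPU remain.
Put 7 vCPU in host 9; 41 vCPU remain.
Put 46 vCPU in host 10; 2 vCPU remain.
Put 45 vCPU in host 11; 3 vCPU remain.
Put 13 vCPU in host 12; 35 vCPU remain.
12 hosts × 48 vCPU = 576 vCPU; used 390 vCPU; unused 186 vCPU.

186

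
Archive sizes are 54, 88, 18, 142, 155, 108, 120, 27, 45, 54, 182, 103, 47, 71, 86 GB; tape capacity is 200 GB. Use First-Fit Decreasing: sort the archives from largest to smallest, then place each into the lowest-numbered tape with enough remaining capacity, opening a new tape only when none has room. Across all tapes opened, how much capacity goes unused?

100

Sorted descending: 182, 155, 142, 120, 108, 103, 88, 86, 71, 54, 54, 47, 45, 27, 18.
182 GB → tape 1 (remaining 18 GB)
155 GB → tape 2 (remaining 45 GB)
142 GB → tape 3 (remaining 58 GB)
120 GB → tape 4 (remaining 80 GB)
108 GB → tape 5 (remaining 92 GB)
103 GB → tape 6 (remaining 97 GB)
88 GB → tape 5 (remaining 4 GB)
86 GB → tape 6 (remaining 11 GB)
71 GB → tape 4 (remaining 9 GB)
54 GB → tape 3 (remaining 4 GB)
54 GB → tape 7 (remaining 146 GB)
47 GB → tape 7 (remaining 99 GB)
45 GB → tape 2 (remaining 0 GB)
27 GB → tape 7 (remaining 72 GB)
18 GB → tape 1 (remaining 0 GB)
7 tapes × 200 GB = 1400 GB; used 1300 GB; unused 100 GB.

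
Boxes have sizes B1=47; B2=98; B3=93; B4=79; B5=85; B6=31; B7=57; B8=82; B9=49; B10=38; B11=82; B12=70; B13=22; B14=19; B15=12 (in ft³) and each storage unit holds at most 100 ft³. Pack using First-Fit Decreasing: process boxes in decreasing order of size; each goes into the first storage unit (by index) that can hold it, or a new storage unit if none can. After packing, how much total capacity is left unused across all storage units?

Sorted descending: 98, 93, 85, 82, 82, 79, 70, 57, 49, 47, 38, 31, 22, 19, 12.
storage unit 1: place 98 ft³, 2 ft³ left
storage unit 2: place 93 ft³, 7 ft³ left
storage unit 3: place 85 ft³, 15 ft³ left
storage unit 4: place 82 ft³, 18 ft³ left
storage unit 5: place 82 ft³, 18 ft³ left
storage unit 6: place 79 ft³, 21 ft³ left
storage unit 7: place 70 ft³, 30 ft³ left
storage unit 8: place 57 ft³, 43 ft³ left
storage unit 9: place 49 ft³, 51 ft³ left
storage unit 9: place 47 ft³, 4 ft³ left
storage unit 8: place 38 ft³, 5 ft³ left
storage unit 10: place 31 ft³, 69 ft³ left
storage unit 7: place 22 ft³, 8 ft³ left
storage unit 6: place 19 ft³, 2 ft³ left
storage unit 3: place 12 ft³, 3 ft³ left
10 storage units × 100 ft³ = 1000 ft³; used 864 ft³; unused 136 ft³.

136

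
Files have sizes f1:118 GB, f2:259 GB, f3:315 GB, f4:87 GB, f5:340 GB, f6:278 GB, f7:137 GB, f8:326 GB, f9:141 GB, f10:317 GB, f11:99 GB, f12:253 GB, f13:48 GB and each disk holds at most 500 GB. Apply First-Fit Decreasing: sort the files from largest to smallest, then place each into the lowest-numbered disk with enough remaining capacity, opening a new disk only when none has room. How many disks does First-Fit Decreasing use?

7

Sorted descending: 340, 326, 317, 315, 278, 259, 253, 141, 137, 118, 99, 87, 48.
340 GB → disk 1 (remaining 160 GB)
326 GB → disk 2 (remaining 174 GB)
317 GB → disk 3 (remaining 183 GB)
315 GB → disk 4 (remaining 185 GB)
278 GB → disk 5 (remaining 222 GB)
259 GB → disk 6 (remaining 241 GB)
253 GB → disk 7 (remaining 247 GB)
141 GB → disk 1 (remaining 19 GB)
137 GB → disk 2 (remaining 37 GB)
118 GB → disk 3 (remaining 65 GB)
99 GB → disk 4 (remaining 86 GB)
87 GB → disk 5 (remaining 135 GB)
48 GB → disk 3 (remaining 17 GB)
Final disks: [340,141] [326,137] [317,118,48] [315,99] [278,87] [259] [253].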